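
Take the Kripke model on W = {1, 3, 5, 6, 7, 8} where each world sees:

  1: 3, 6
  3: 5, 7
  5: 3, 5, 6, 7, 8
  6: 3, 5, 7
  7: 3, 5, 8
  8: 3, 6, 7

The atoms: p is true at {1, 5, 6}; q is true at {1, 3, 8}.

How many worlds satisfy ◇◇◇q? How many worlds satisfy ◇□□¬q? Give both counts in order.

6 and 0

For ◇◇◇q:
1: successors {3, 6}; ◇◇q there: 3:T, 6:T. ✓
3: successors {5, 7}; ◇◇q there: 5:T, 7:T. ✓
5: successors {3, 5, 6, 7, 8}; ◇◇q there: 3:T, 5:T, 6:T, 7:T, 8:T. ✓
6: successors {3, 5, 7}; ◇◇q there: 3:T, 5:T, 7:T. ✓
7: successors {3, 5, 8}; ◇◇q there: 3:T, 5:T, 8:T. ✓
8: successors {3, 6, 7}; ◇◇q there: 3:T, 6:T, 7:T. ✓
— 6 worlds.
For ◇□□¬q:
1: successors {3, 6}; □□¬q there: 3:F, 6:F. ✗
3: successors {5, 7}; □□¬q there: 5:F, 7:F. ✗
5: successors {3, 5, 6, 7, 8}; □□¬q there: 3:F, 5:F, 6:F, 7:F, 8:F. ✗
6: successors {3, 5, 7}; □□¬q there: 3:F, 5:F, 7:F. ✗
7: successors {3, 5, 8}; □□¬q there: 3:F, 5:F, 8:F. ✗
8: successors {3, 6, 7}; □□¬q there: 3:F, 6:F, 7:F. ✗
— 0 worlds.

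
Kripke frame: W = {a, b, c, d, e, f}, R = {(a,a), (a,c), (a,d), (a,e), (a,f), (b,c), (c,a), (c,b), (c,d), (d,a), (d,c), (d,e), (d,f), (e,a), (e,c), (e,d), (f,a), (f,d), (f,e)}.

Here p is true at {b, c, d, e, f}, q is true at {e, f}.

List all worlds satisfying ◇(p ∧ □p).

a: successors {a, c, d, e, f}; p ∧ □p there: a:F, c:F, d:F, e:F, f:F. ✗
b: successors {c}; p ∧ □p there: c:F. ✗
c: successors {a, b, d}; p ∧ □p there: a:F, b:T, d:F. ✓
d: successors {a, c, e, f}; p ∧ □p there: a:F, c:F, e:F, f:F. ✗
e: successors {a, c, d}; p ∧ □p there: a:F, c:F, d:F. ✗
f: successors {a, d, e}; p ∧ □p there: a:F, d:F, e:F. ✗

{c}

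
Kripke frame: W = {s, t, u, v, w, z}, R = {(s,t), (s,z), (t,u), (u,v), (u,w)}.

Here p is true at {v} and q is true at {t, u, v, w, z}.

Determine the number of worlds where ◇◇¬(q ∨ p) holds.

s: successors {t, z}; ◇¬(q ∨ p) there: t:F, z:F. ✗
t: successors {u}; ◇¬(q ∨ p) there: u:F. ✗
u: successors {v, w}; ◇¬(q ∨ p) there: v:F, w:F. ✗
v: no successors, so ◇◇¬(q ∨ p) fails. ✗
w: no successors, so ◇◇¬(q ∨ p) fails. ✗
z: no successors, so ◇◇¬(q ∨ p) fails. ✗
Satisfying worlds: ∅.

0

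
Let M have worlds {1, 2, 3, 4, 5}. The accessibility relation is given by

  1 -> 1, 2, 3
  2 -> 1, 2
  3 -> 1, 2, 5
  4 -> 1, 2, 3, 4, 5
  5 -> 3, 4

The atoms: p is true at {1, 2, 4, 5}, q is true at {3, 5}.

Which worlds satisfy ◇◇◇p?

{1, 2, 3, 4, 5}

1: successors {1, 2, 3}; ◇◇p there: 1:T, 2:T, 3:T. ✓
2: successors {1, 2}; ◇◇p there: 1:T, 2:T. ✓
3: successors {1, 2, 5}; ◇◇p there: 1:T, 2:T, 5:T. ✓
4: successors {1, 2, 3, 4, 5}; ◇◇p there: 1:T, 2:T, 3:T, 4:T, 5:T. ✓
5: successors {3, 4}; ◇◇p there: 3:T, 4:T. ✓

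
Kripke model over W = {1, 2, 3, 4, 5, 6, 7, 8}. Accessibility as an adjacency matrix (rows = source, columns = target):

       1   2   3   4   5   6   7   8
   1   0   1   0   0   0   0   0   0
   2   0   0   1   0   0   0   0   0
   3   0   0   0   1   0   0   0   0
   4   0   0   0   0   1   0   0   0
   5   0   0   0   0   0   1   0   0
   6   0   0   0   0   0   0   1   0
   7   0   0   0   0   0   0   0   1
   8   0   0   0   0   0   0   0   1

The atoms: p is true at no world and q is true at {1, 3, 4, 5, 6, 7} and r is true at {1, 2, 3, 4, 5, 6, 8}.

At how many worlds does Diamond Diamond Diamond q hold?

4

1: successors {2}; Diamond Diamond q there: 2:T. ✓
2: successors {3}; Diamond Diamond q there: 3:T. ✓
3: successors {4}; Diamond Diamond q there: 4:T. ✓
4: successors {5}; Diamond Diamond q there: 5:T. ✓
5: successors {6}; Diamond Diamond q there: 6:F. ✗
6: successors {7}; Diamond Diamond q there: 7:F. ✗
7: successors {8}; Diamond Diamond q there: 8:F. ✗
8: successors {8}; Diamond Diamond q there: 8:F. ✗
Satisfying worlds: {1, 2, 3, 4}.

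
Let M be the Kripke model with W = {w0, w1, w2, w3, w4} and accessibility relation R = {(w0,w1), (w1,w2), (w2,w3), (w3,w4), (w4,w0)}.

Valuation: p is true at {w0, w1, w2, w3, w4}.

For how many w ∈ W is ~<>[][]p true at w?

0

w0: <>[][]p is T. ✗
w1: <>[][]p is T. ✗
w2: <>[][]p is T. ✗
w3: <>[][]p is T. ✗
w4: <>[][]p is T. ✗
Satisfying worlds: ∅.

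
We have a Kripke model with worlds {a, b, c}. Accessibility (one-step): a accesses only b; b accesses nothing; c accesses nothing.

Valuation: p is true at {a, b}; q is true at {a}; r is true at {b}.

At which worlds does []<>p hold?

{b, c}

a: successors {b}; <>p there: b:F. ✗
b: no successors, so []<>p holds vacuously. ✓
c: no successors, so []<>p holds vacuously. ✓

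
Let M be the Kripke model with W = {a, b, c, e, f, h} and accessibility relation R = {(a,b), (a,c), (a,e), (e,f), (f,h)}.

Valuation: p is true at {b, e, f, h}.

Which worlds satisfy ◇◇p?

{a, e}

a: successors {b, c, e}; ◇p there: b:F, c:F, e:T. ✓
b: no successors, so ◇◇p fails. ✗
c: no successors, so ◇◇p fails. ✗
e: successors {f}; ◇p there: f:T. ✓
f: successors {h}; ◇p there: h:F. ✗
h: no successors, so ◇◇p fails. ✗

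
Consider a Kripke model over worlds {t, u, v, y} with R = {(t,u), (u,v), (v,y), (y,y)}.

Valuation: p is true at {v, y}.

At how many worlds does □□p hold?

4

t: successors {u}; □p there: u:T. ✓
u: successors {v}; □p there: v:T. ✓
v: successors {y}; □p there: y:T. ✓
y: successors {y}; □p there: y:T. ✓
Satisfying worlds: {t, u, v, y}.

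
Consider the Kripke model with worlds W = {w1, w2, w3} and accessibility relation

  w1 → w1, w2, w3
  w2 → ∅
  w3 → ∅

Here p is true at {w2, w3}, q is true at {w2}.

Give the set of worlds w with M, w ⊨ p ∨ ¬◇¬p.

{w2, w3}

w1: p is F, ¬◇¬p is F. ✗
w2: p is T, ¬◇¬p is T. ✓
w3: p is T, ¬◇¬p is T. ✓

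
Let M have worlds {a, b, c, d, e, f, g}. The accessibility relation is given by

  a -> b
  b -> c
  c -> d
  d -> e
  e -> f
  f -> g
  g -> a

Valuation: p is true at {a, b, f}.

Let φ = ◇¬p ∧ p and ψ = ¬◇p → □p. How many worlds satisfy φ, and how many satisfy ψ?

For ◇¬p ∧ p:
a: ◇¬p is F, p is T. ✗
b: ◇¬p is T, p is T. ✓
c: ◇¬p is T, p is F. ✗
d: ◇¬p is T, p is F. ✗
e: ◇¬p is F, p is F. ✗
f: ◇¬p is T, p is T. ✓
g: ◇¬p is F, p is F. ✗
— 2 worlds.
For ¬◇p → □p:
a: ¬◇p is F, □p is T. ✓
b: ¬◇p is T, □p is F. ✗
c: ¬◇p is T, □p is F. ✗
d: ¬◇p is T, □p is F. ✗
e: ¬◇p is F, □p is T. ✓
f: ¬◇p is T, □p is F. ✗
g: ¬◇p is F, □p is T. ✓
— 3 worlds.

2 and 3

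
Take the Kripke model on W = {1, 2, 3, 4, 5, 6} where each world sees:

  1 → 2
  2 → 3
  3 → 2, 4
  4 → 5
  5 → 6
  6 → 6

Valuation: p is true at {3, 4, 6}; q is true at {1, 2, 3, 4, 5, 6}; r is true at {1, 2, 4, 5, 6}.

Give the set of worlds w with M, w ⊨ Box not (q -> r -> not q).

1: successors {2}; not (q -> r -> not q) there: 2:T. ✓
2: successors {3}; not (q -> r -> not q) there: 3:F. ✗
3: successors {2, 4}; not (q -> r -> not q) there: 2:T, 4:T. ✓
4: successors {5}; not (q -> r -> not q) there: 5:T. ✓
5: successors {6}; not (q -> r -> not q) there: 6:T. ✓
6: successors {6}; not (q -> r -> not q) there: 6:T. ✓

{1, 3, 4, 5, 6}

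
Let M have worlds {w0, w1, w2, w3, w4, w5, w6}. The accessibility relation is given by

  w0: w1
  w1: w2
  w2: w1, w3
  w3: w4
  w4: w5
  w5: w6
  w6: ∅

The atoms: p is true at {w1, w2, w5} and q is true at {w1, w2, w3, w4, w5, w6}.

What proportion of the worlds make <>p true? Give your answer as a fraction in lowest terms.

4/7

w0: successors {w1}; p there: w1:T. ✓
w1: successors {w2}; p there: w2:T. ✓
w2: successors {w1, w3}; p there: w1:T, w3:F. ✓
w3: successors {w4}; p there: w4:F. ✗
w4: successors {w5}; p there: w5:T. ✓
w5: successors {w6}; p there: w6:F. ✗
w6: no successors, so <>p fails. ✗
That's 4 of 7 worlds, so 4/7.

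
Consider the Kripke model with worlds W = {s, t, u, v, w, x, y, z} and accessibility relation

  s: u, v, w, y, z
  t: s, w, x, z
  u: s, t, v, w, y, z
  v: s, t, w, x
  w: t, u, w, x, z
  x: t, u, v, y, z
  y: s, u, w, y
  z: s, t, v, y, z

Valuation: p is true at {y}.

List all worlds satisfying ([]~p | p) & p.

{y}

s: []~p | p is F, p is F. ✗
t: []~p | p is T, p is F. ✗
u: []~p | p is F, p is F. ✗
v: []~p | p is T, p is F. ✗
w: []~p | p is T, p is F. ✗
x: []~p | p is F, p is F. ✗
y: []~p | p is T, p is T. ✓
z: []~p | p is F, p is F. ✗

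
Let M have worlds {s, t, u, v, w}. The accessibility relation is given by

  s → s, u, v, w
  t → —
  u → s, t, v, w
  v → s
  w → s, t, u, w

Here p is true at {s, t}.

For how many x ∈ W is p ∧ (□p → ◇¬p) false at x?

s: p is T, □p → ◇¬p is T. ✓
t: p is T, □p → ◇¬p is F. ✗
u: p is F, □p → ◇¬p is T. ✗
v: p is F, □p → ◇¬p is F. ✗
w: p is F, □p → ◇¬p is T. ✗
Satisfying worlds: {s}.
So p ∧ (□p → ◇¬p) fails at the other 4 worlds.

4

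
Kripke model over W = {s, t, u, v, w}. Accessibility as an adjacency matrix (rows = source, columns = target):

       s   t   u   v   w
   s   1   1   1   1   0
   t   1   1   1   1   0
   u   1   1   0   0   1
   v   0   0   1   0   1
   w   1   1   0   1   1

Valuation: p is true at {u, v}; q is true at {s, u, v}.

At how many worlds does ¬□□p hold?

5

s: □□p is F. ✓
t: □□p is F. ✓
u: □□p is F. ✓
v: □□p is F. ✓
w: □□p is F. ✓
Satisfying worlds: {s, t, u, v, w}.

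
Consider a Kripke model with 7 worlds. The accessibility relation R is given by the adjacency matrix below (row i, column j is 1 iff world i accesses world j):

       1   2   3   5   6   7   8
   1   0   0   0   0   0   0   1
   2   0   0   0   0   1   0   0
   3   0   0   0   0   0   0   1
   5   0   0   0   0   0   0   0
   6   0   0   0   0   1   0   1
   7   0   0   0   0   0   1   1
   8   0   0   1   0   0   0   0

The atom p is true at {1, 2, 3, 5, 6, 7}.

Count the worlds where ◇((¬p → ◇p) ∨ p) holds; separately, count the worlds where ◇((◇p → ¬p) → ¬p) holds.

6 and 5

For ◇((¬p → ◇p) ∨ p):
1: successors {8}; (¬p → ◇p) ∨ p there: 8:T. ✓
2: successors {6}; (¬p → ◇p) ∨ p there: 6:T. ✓
3: successors {8}; (¬p → ◇p) ∨ p there: 8:T. ✓
5: no successors, so ◇((¬p → ◇p) ∨ p) fails. ✗
6: successors {6, 8}; (¬p → ◇p) ∨ p there: 6:T, 8:T. ✓
7: successors {7, 8}; (¬p → ◇p) ∨ p there: 7:T, 8:T. ✓
8: successors {3}; (¬p → ◇p) ∨ p there: 3:T. ✓
— 6 worlds.
For ◇((◇p → ¬p) → ¬p):
1: successors {8}; (◇p → ¬p) → ¬p there: 8:T. ✓
2: successors {6}; (◇p → ¬p) → ¬p there: 6:T. ✓
3: successors {8}; (◇p → ¬p) → ¬p there: 8:T. ✓
5: no successors, so ◇((◇p → ¬p) → ¬p) fails. ✗
6: successors {6, 8}; (◇p → ¬p) → ¬p there: 6:T, 8:T. ✓
7: successors {7, 8}; (◇p → ¬p) → ¬p there: 7:T, 8:T. ✓
8: successors {3}; (◇p → ¬p) → ¬p there: 3:F. ✗
— 5 worlds.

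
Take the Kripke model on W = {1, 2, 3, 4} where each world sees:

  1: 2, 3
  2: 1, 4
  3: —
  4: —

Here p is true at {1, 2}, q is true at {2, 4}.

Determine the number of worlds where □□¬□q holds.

1: successors {2, 3}; □¬□q there: 2:F, 3:T. ✗
2: successors {1, 4}; □¬□q there: 1:F, 4:T. ✗
3: no successors, so □□¬□q holds vacuously. ✓
4: no successors, so □□¬□q holds vacuously. ✓
Satisfying worlds: {3, 4}.

2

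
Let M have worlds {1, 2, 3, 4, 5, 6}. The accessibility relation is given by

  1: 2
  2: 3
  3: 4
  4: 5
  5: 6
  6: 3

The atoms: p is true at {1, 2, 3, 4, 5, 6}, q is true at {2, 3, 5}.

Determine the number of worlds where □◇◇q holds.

3

1: successors {2}; ◇◇q there: 2:F. ✗
2: successors {3}; ◇◇q there: 3:T. ✓
3: successors {4}; ◇◇q there: 4:F. ✗
4: successors {5}; ◇◇q there: 5:T. ✓
5: successors {6}; ◇◇q there: 6:F. ✗
6: successors {3}; ◇◇q there: 3:T. ✓
Satisfying worlds: {2, 4, 6}.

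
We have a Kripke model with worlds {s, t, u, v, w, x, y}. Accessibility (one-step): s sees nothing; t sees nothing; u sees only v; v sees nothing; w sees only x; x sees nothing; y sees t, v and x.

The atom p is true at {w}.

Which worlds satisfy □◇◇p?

s: no successors, so □◇◇p holds vacuously. ✓
t: no successors, so □◇◇p holds vacuously. ✓
u: successors {v}; ◇◇p there: v:F. ✗
v: no successors, so □◇◇p holds vacuously. ✓
w: successors {x}; ◇◇p there: x:F. ✗
x: no successors, so □◇◇p holds vacuously. ✓
y: successors {t, v, x}; ◇◇p there: t:F, v:F, x:F. ✗

{s, t, v, x}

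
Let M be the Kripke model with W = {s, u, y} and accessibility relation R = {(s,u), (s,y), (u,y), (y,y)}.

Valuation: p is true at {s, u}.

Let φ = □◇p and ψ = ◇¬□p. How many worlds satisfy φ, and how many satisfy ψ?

0 and 3

For □◇p:
s: successors {u, y}; ◇p there: u:F, y:F. ✗
u: successors {y}; ◇p there: y:F. ✗
y: successors {y}; ◇p there: y:F. ✗
— 0 worlds.
For ◇¬□p:
s: successors {u, y}; ¬□p there: u:T, y:T. ✓
u: successors {y}; ¬□p there: y:T. ✓
y: successors {y}; ¬□p there: y:T. ✓
— 3 worlds.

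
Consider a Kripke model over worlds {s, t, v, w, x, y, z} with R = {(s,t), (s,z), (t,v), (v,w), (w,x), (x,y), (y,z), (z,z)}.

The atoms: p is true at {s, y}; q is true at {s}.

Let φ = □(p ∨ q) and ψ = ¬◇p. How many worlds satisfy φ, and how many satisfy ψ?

For □(p ∨ q):
s: successors {t, z}; p ∨ q there: t:F, z:F. ✗
t: successors {v}; p ∨ q there: v:F. ✗
v: successors {w}; p ∨ q there: w:F. ✗
w: successors {x}; p ∨ q there: x:F. ✗
x: successors {y}; p ∨ q there: y:T. ✓
y: successors {z}; p ∨ q there: z:F. ✗
z: successors {z}; p ∨ q there: z:F. ✗
— 1 world.
For ¬◇p:
s: ◇p is F. ✓
t: ◇p is F. ✓
v: ◇p is F. ✓
w: ◇p is F. ✓
x: ◇p is T. ✗
y: ◇p is F. ✓
z: ◇p is F. ✓
— 6 worlds.

1 and 6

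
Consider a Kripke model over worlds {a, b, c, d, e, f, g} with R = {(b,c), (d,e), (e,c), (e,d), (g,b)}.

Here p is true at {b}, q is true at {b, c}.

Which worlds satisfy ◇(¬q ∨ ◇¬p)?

{d, e, g}

a: no successors, so ◇(¬q ∨ ◇¬p) fails. ✗
b: successors {c}; ¬q ∨ ◇¬p there: c:F. ✗
c: no successors, so ◇(¬q ∨ ◇¬p) fails. ✗
d: successors {e}; ¬q ∨ ◇¬p there: e:T. ✓
e: successors {c, d}; ¬q ∨ ◇¬p there: c:F, d:T. ✓
f: no successors, so ◇(¬q ∨ ◇¬p) fails. ✗
g: successors {b}; ¬q ∨ ◇¬p there: b:T. ✓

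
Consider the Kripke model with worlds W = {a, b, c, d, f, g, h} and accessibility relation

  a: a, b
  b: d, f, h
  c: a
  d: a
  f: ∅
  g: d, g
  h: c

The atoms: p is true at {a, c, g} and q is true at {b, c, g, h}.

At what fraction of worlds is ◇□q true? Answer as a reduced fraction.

a: successors {a, b}; □q there: a:F, b:F. ✗
b: successors {d, f, h}; □q there: d:F, f:T, h:T. ✓
c: successors {a}; □q there: a:F. ✗
d: successors {a}; □q there: a:F. ✗
f: no successors, so ◇□q fails. ✗
g: successors {d, g}; □q there: d:F, g:F. ✗
h: successors {c}; □q there: c:F. ✗
That's 1 of 7 worlds, so 1/7.

1/7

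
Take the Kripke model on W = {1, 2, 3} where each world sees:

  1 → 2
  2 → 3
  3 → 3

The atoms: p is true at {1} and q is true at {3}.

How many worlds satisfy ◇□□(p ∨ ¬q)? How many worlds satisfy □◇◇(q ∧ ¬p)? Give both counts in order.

For ◇□□(p ∨ ¬q):
1: successors {2}; □□(p ∨ ¬q) there: 2:F. ✗
2: successors {3}; □□(p ∨ ¬q) there: 3:F. ✗
3: successors {3}; □□(p ∨ ¬q) there: 3:F. ✗
— 0 worlds.
For □◇◇(q ∧ ¬p):
1: successors {2}; ◇◇(q ∧ ¬p) there: 2:T. ✓
2: successors {3}; ◇◇(q ∧ ¬p) there: 3:T. ✓
3: successors {3}; ◇◇(q ∧ ¬p) there: 3:T. ✓
— 3 worlds.

0 and 3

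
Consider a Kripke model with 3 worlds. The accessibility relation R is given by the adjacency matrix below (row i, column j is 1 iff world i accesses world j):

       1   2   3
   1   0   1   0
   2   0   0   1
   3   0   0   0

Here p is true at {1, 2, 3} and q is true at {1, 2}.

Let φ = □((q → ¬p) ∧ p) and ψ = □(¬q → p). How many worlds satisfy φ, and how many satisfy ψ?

2 and 3

For □((q → ¬p) ∧ p):
1: successors {2}; (q → ¬p) ∧ p there: 2:F. ✗
2: successors {3}; (q → ¬p) ∧ p there: 3:T. ✓
3: no successors, so □((q → ¬p) ∧ p) holds vacuously. ✓
— 2 worlds.
For □(¬q → p):
1: successors {2}; ¬q → p there: 2:T. ✓
2: successors {3}; ¬q → p there: 3:T. ✓
3: no successors, so □(¬q → p) holds vacuously. ✓
— 3 worlds.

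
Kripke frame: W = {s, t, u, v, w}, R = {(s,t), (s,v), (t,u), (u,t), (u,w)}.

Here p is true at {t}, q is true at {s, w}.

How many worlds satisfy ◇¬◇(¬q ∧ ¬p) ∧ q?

1

s: ◇¬◇(¬q ∧ ¬p) is T, q is T. ✓
t: ◇¬◇(¬q ∧ ¬p) is T, q is F. ✗
u: ◇¬◇(¬q ∧ ¬p) is T, q is F. ✗
v: ◇¬◇(¬q ∧ ¬p) is F, q is F. ✗
w: ◇¬◇(¬q ∧ ¬p) is F, q is T. ✗
Satisfying worlds: {s}.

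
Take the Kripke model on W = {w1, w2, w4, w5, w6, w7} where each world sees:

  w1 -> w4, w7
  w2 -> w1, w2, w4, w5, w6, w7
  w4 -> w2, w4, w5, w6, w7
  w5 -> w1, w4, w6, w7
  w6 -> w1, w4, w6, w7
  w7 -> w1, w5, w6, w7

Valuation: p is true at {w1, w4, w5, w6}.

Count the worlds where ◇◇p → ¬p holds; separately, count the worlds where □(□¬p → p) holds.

2 and 6

For ◇◇p → ¬p:
w1: ◇◇p is T, ¬p is F. ✗
w2: ◇◇p is T, ¬p is T. ✓
w4: ◇◇p is T, ¬p is F. ✗
w5: ◇◇p is T, ¬p is F. ✗
w6: ◇◇p is T, ¬p is F. ✗
w7: ◇◇p is T, ¬p is T. ✓
— 2 worlds.
For □(□¬p → p):
w1: successors {w4, w7}; □¬p → p there: w4:T, w7:T. ✓
w2: successors {w1, w2, w4, w5, w6, w7}; □¬p → p there: w1:T, w2:T, w4:T, w5:T, w6:T, w7:T. ✓
w4: successors {w2, w4, w5, w6, w7}; □¬p → p there: w2:T, w4:T, w5:T, w6:T, w7:T. ✓
w5: successors {w1, w4, w6, w7}; □¬p → p there: w1:T, w4:T, w6:T, w7:T. ✓
w6: successors {w1, w4, w6, w7}; □¬p → p there: w1:T, w4:T, w6:T, w7:T. ✓
w7: successors {w1, w5, w6, w7}; □¬p → p there: w1:T, w5:T, w6:T, w7:T. ✓
— 6 worlds.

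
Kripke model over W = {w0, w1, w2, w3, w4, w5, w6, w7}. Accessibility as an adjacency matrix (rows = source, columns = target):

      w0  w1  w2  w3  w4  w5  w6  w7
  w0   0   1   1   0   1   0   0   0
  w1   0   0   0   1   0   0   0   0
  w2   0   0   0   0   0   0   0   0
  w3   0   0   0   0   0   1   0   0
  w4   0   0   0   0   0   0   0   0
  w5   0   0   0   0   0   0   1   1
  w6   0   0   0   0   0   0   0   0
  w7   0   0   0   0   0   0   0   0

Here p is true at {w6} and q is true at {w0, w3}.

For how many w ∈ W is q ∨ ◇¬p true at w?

w0: q is T, ◇¬p is T. ✓
w1: q is F, ◇¬p is T. ✓
w2: q is F, ◇¬p is F. ✗
w3: q is T, ◇¬p is T. ✓
w4: q is F, ◇¬p is F. ✗
w5: q is F, ◇¬p is T. ✓
w6: q is F, ◇¬p is F. ✗
w7: q is F, ◇¬p is F. ✗
Satisfying worlds: {w0, w1, w3, w5}.

4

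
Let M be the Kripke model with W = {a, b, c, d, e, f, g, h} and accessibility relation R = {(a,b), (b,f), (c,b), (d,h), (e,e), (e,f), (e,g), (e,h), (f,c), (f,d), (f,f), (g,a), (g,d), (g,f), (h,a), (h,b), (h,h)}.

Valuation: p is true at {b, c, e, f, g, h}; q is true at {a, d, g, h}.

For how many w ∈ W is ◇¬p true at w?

3

a: successors {b}; ¬p there: b:F. ✗
b: successors {f}; ¬p there: f:F. ✗
c: successors {b}; ¬p there: b:F. ✗
d: successors {h}; ¬p there: h:F. ✗
e: successors {e, f, g, h}; ¬p there: e:F, f:F, g:F, h:F. ✗
f: successors {c, d, f}; ¬p there: c:F, d:T, f:F. ✓
g: successors {a, d, f}; ¬p there: a:T, d:T, f:F. ✓
h: successors {a, b, h}; ¬p there: a:T, b:F, h:F. ✓
Satisfying worlds: {f, g, h}.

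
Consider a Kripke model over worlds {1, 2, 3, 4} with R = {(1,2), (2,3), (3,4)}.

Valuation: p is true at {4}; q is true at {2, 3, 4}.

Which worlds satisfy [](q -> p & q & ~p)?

{4}

1: successors {2}; q -> p & q & ~p there: 2:F. ✗
2: successors {3}; q -> p & q & ~p there: 3:F. ✗
3: successors {4}; q -> p & q & ~p there: 4:F. ✗
4: no successors, so [](q -> p & q & ~p) holds vacuously. ✓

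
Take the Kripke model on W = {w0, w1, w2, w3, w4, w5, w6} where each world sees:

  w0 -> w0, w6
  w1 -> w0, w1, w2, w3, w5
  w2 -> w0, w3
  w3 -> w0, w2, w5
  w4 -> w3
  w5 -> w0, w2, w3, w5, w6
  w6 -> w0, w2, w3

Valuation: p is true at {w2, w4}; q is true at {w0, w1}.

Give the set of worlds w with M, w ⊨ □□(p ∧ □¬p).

∅

w0: successors {w0, w6}; □(p ∧ □¬p) there: w0:F, w6:F. ✗
w1: successors {w0, w1, w2, w3, w5}; □(p ∧ □¬p) there: w0:F, w1:F, w2:F, w3:F, w5:F. ✗
w2: successors {w0, w3}; □(p ∧ □¬p) there: w0:F, w3:F. ✗
w3: successors {w0, w2, w5}; □(p ∧ □¬p) there: w0:F, w2:F, w5:F. ✗
w4: successors {w3}; □(p ∧ □¬p) there: w3:F. ✗
w5: successors {w0, w2, w3, w5, w6}; □(p ∧ □¬p) there: w0:F, w2:F, w3:F, w5:F, w6:F. ✗
w6: successors {w0, w2, w3}; □(p ∧ □¬p) there: w0:F, w2:F, w3:F. ✗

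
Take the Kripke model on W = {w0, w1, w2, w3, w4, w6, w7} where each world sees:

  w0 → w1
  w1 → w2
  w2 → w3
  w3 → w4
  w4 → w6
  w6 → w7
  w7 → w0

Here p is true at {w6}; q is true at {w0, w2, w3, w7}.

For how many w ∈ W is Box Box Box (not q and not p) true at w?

2

w0: successors {w1}; Box Box (not q and not p) there: w1:F. ✗
w1: successors {w2}; Box Box (not q and not p) there: w2:T. ✓
w2: successors {w3}; Box Box (not q and not p) there: w3:F. ✗
w3: successors {w4}; Box Box (not q and not p) there: w4:F. ✗
w4: successors {w6}; Box Box (not q and not p) there: w6:F. ✗
w6: successors {w7}; Box Box (not q and not p) there: w7:T. ✓
w7: successors {w0}; Box Box (not q and not p) there: w0:F. ✗
Satisfying worlds: {w1, w6}.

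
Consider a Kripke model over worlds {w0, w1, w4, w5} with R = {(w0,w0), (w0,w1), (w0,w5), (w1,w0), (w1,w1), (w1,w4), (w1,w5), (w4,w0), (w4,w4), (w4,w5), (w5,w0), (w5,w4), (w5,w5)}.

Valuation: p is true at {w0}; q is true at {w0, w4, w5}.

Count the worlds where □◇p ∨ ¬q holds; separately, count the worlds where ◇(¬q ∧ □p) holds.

4 and 0

For □◇p ∨ ¬q:
w0: □◇p is T, ¬q is F. ✓
w1: □◇p is T, ¬q is T. ✓
w4: □◇p is T, ¬q is F. ✓
w5: □◇p is T, ¬q is F. ✓
— 4 worlds.
For ◇(¬q ∧ □p):
w0: successors {w0, w1, w5}; ¬q ∧ □p there: w0:F, w1:F, w5:F. ✗
w1: successors {w0, w1, w4, w5}; ¬q ∧ □p there: w0:F, w1:F, w4:F, w5:F. ✗
w4: successors {w0, w4, w5}; ¬q ∧ □p there: w0:F, w4:F, w5:F. ✗
w5: successors {w0, w4, w5}; ¬q ∧ □p there: w0:F, w4:F, w5:F. ✗
— 0 worlds.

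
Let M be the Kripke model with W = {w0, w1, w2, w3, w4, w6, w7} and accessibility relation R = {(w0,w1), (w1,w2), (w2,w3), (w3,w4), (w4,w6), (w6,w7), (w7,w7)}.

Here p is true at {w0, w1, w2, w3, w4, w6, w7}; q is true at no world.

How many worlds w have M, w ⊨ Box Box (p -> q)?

w0: successors {w1}; Box (p -> q) there: w1:F. ✗
w1: successors {w2}; Box (p -> q) there: w2:F. ✗
w2: successors {w3}; Box (p -> q) there: w3:F. ✗
w3: successors {w4}; Box (p -> q) there: w4:F. ✗
w4: successors {w6}; Box (p -> q) there: w6:F. ✗
w6: successors {w7}; Box (p -> q) there: w7:F. ✗
w7: successors {w7}; Box (p -> q) there: w7:F. ✗
Satisfying worlds: ∅.

0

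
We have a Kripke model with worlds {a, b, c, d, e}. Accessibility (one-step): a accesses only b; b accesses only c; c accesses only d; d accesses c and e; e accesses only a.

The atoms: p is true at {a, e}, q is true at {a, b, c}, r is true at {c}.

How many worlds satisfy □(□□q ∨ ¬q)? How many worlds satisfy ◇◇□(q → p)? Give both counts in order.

For □(□□q ∨ ¬q):
a: successors {b}; □□q ∨ ¬q there: b:F. ✗
b: successors {c}; □□q ∨ ¬q there: c:F. ✗
c: successors {d}; □□q ∨ ¬q there: d:T. ✓
d: successors {c, e}; □□q ∨ ¬q there: c:F, e:T. ✗
e: successors {a}; □□q ∨ ¬q there: a:T. ✓
— 2 worlds.
For ◇◇□(q → p):
a: successors {b}; ◇□(q → p) there: b:T. ✓
b: successors {c}; ◇□(q → p) there: c:F. ✗
c: successors {d}; ◇□(q → p) there: d:T. ✓
d: successors {c, e}; ◇□(q → p) there: c:F, e:F. ✗
e: successors {a}; ◇□(q → p) there: a:F. ✗
— 2 worlds.

2 and 2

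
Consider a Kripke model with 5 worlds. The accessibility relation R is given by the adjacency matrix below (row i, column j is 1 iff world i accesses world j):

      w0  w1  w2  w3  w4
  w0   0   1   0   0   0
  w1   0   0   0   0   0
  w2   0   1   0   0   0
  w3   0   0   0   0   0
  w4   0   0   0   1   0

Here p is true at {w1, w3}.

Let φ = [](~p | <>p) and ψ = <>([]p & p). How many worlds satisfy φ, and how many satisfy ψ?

2 and 3

For [](~p | <>p):
w0: successors {w1}; ~p | <>p there: w1:F. ✗
w1: no successors, so [](~p | <>p) holds vacuously. ✓
w2: successors {w1}; ~p | <>p there: w1:F. ✗
w3: no successors, so [](~p | <>p) holds vacuously. ✓
w4: successors {w3}; ~p | <>p there: w3:F. ✗
— 2 worlds.
For <>([]p & p):
w0: successors {w1}; []p & p there: w1:T. ✓
w1: no successors, so <>([]p & p) fails. ✗
w2: successors {w1}; []p & p there: w1:T. ✓
w3: no successors, so <>([]p & p) fails. ✗
w4: successors {w3}; []p & p there: w3:T. ✓
— 3 worlds.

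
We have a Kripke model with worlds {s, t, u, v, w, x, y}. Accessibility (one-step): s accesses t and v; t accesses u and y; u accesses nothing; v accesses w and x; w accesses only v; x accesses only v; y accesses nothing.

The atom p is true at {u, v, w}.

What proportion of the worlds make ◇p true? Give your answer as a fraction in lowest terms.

5/7

s: successors {t, v}; p there: t:F, v:T. ✓
t: successors {u, y}; p there: u:T, y:F. ✓
u: no successors, so ◇p fails. ✗
v: successors {w, x}; p there: w:T, x:F. ✓
w: successors {v}; p there: v:T. ✓
x: successors {v}; p there: v:T. ✓
y: no successors, so ◇p fails. ✗
That's 5 of 7 worlds, so 5/7.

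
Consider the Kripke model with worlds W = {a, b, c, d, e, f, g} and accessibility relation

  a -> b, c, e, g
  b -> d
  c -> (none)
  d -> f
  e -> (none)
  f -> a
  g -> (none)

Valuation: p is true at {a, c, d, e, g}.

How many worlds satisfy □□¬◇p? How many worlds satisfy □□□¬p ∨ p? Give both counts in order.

For □□¬◇p:
a: successors {b, c, e, g}; □¬◇p there: b:T, c:T, e:T, g:T. ✓
b: successors {d}; □¬◇p there: d:F. ✗
c: no successors, so □□¬◇p holds vacuously. ✓
d: successors {f}; □¬◇p there: f:F. ✗
e: no successors, so □□¬◇p holds vacuously. ✓
f: successors {a}; □¬◇p there: a:F. ✗
g: no successors, so □□¬◇p holds vacuously. ✓
— 4 worlds.
For □□□¬p ∨ p:
a: □□□¬p is T, p is T. ✓
b: □□□¬p is F, p is F. ✗
c: □□□¬p is T, p is T. ✓
d: □□□¬p is F, p is T. ✓
e: □□□¬p is T, p is T. ✓
f: □□□¬p is F, p is F. ✗
g: □□□¬p is T, p is T. ✓
— 5 worlds.

4 and 5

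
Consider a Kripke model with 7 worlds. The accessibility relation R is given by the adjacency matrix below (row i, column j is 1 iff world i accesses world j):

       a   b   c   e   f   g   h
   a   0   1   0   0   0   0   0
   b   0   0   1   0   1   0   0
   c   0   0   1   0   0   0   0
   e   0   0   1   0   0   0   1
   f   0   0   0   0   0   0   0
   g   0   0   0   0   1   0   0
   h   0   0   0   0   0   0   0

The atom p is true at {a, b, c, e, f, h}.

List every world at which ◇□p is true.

{a, b, c, e, g}

a: successors {b}; □p there: b:T. ✓
b: successors {c, f}; □p there: c:T, f:T. ✓
c: successors {c}; □p there: c:T. ✓
e: successors {c, h}; □p there: c:T, h:T. ✓
f: no successors, so ◇□p fails. ✗
g: successors {f}; □p there: f:T. ✓
h: no successors, so ◇□p fails. ✗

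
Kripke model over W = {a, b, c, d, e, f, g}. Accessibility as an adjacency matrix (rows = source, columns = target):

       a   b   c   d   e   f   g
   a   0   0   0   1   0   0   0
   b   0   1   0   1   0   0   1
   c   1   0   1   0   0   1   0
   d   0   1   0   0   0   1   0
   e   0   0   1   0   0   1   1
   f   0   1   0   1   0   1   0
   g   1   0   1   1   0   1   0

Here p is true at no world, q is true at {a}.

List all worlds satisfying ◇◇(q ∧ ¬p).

{b, c, e, g}

a: successors {d}; ◇(q ∧ ¬p) there: d:F. ✗
b: successors {b, d, g}; ◇(q ∧ ¬p) there: b:F, d:F, g:T. ✓
c: successors {a, c, f}; ◇(q ∧ ¬p) there: a:F, c:T, f:F. ✓
d: successors {b, f}; ◇(q ∧ ¬p) there: b:F, f:F. ✗
e: successors {c, f, g}; ◇(q ∧ ¬p) there: c:T, f:F, g:T. ✓
f: successors {b, d, f}; ◇(q ∧ ¬p) there: b:F, d:F, f:F. ✗
g: successors {a, c, d, f}; ◇(q ∧ ¬p) there: a:F, c:T, d:F, f:F. ✓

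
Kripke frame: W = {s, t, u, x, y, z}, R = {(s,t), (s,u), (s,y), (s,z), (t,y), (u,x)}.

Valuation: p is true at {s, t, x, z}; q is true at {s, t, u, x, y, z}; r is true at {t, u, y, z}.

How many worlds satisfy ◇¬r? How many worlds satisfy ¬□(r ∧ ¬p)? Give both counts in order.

1 and 2

For ◇¬r:
s: successors {t, u, y, z}; ¬r there: t:F, u:F, y:F, z:F. ✗
t: successors {y}; ¬r there: y:F. ✗
u: successors {x}; ¬r there: x:T. ✓
x: no successors, so ◇¬r fails. ✗
y: no successors, so ◇¬r fails. ✗
z: no successors, so ◇¬r fails. ✗
— 1 world.
For ¬□(r ∧ ¬p):
s: □(r ∧ ¬p) is F. ✓
t: □(r ∧ ¬p) is T. ✗
u: □(r ∧ ¬p) is F. ✓
x: □(r ∧ ¬p) is T. ✗
y: □(r ∧ ¬p) is T. ✗
z: □(r ∧ ¬p) is T. ✗
— 2 worlds.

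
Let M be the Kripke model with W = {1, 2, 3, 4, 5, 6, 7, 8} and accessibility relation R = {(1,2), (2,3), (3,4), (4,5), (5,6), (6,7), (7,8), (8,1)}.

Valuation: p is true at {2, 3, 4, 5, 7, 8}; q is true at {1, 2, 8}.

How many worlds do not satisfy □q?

5

1: successors {2}; q there: 2:T. ✓
2: successors {3}; q there: 3:F. ✗
3: successors {4}; q there: 4:F. ✗
4: successors {5}; q there: 5:F. ✗
5: successors {6}; q there: 6:F. ✗
6: successors {7}; q there: 7:F. ✗
7: successors {8}; q there: 8:T. ✓
8: successors {1}; q there: 1:T. ✓
Satisfying worlds: {1, 7, 8}.
So □q fails at the other 5 worlds.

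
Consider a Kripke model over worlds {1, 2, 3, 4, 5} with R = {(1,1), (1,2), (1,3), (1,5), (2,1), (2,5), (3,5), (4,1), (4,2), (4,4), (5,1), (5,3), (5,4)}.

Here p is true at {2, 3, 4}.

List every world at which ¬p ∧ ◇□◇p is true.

1: ¬p is T, ◇□◇p is T. ✓
2: ¬p is F, ◇□◇p is F. ✗
3: ¬p is F, ◇□◇p is F. ✗
4: ¬p is F, ◇□◇p is T. ✗
5: ¬p is T, ◇□◇p is T. ✓

{1, 5}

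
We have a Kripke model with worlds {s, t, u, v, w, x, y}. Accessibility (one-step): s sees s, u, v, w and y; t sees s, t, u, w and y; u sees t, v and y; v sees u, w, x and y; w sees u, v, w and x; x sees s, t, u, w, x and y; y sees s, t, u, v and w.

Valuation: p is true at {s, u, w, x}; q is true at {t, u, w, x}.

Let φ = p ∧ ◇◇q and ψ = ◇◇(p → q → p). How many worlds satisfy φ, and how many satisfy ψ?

4 and 7

For p ∧ ◇◇q:
s: p is T, ◇◇q is T. ✓
t: p is F, ◇◇q is T. ✗
u: p is T, ◇◇q is T. ✓
v: p is F, ◇◇q is T. ✗
w: p is T, ◇◇q is T. ✓
x: p is T, ◇◇q is T. ✓
y: p is F, ◇◇q is T. ✗
— 4 worlds.
For ◇◇(p → q → p):
s: successors {s, u, v, w, y}; ◇(p → q → p) there: s:T, u:T, v:T, w:T, y:T. ✓
t: successors {s, t, u, w, y}; ◇(p → q → p) there: s:T, t:T, u:T, w:T, y:T. ✓
u: successors {t, v, y}; ◇(p → q → p) there: t:T, v:T, y:T. ✓
v: successors {u, w, x, y}; ◇(p → q → p) there: u:T, w:T, x:T, y:T. ✓
w: successors {u, v, w, x}; ◇(p → q → p) there: u:T, v:T, w:T, x:T. ✓
x: successors {s, t, u, w, x, y}; ◇(p → q → p) there: s:T, t:T, u:T, w:T, x:T, y:T. ✓
y: successors {s, t, u, v, w}; ◇(p → q → p) there: s:T, t:T, u:T, v:T, w:T. ✓
— 7 worlds.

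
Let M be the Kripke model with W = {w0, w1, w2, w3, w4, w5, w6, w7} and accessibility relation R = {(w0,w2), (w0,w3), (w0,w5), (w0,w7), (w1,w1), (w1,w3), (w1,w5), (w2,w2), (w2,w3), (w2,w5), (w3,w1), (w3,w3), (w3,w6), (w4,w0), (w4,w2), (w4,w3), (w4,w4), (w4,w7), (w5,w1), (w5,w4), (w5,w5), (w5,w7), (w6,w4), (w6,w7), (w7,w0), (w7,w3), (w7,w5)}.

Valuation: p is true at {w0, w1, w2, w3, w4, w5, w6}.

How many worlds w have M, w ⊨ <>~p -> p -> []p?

4

w0: <>~p is T, p -> []p is F. ✗
w1: <>~p is F, p -> []p is T. ✓
w2: <>~p is F, p -> []p is T. ✓
w3: <>~p is F, p -> []p is T. ✓
w4: <>~p is T, p -> []p is F. ✗
w5: <>~p is T, p -> []p is F. ✗
w6: <>~p is T, p -> []p is F. ✗
w7: <>~p is F, p -> []p is T. ✓
Satisfying worlds: {w1, w2, w3, w7}.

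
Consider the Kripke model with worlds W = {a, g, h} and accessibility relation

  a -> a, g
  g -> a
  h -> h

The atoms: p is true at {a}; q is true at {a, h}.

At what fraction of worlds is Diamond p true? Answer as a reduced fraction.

a: successors {a, g}; p there: a:T, g:F. ✓
g: successors {a}; p there: a:T. ✓
h: successors {h}; p there: h:F. ✗
That's 2 of 3 worlds, so 2/3.

2/3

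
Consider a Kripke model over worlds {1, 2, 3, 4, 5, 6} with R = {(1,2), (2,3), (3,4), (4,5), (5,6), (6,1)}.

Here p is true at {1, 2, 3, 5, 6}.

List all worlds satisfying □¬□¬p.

1: successors {2}; ¬□¬p there: 2:T. ✓
2: successors {3}; ¬□¬p there: 3:F. ✗
3: successors {4}; ¬□¬p there: 4:T. ✓
4: successors {5}; ¬□¬p there: 5:T. ✓
5: successors {6}; ¬□¬p there: 6:T. ✓
6: successors {1}; ¬□¬p there: 1:T. ✓

{1, 3, 4, 5, 6}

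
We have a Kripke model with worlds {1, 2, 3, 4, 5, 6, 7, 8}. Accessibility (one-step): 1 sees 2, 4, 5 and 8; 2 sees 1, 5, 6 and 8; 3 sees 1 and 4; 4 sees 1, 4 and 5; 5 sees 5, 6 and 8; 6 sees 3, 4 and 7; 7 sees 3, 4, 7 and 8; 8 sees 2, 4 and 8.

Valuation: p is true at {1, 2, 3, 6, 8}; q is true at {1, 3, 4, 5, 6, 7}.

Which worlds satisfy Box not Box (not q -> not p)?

1: successors {2, 4, 5, 8}; not Box (not q -> not p) there: 2:T, 4:F, 5:T, 8:T. ✗
2: successors {1, 5, 6, 8}; not Box (not q -> not p) there: 1:T, 5:T, 6:F, 8:T. ✗
3: successors {1, 4}; not Box (not q -> not p) there: 1:T, 4:F. ✗
4: successors {1, 4, 5}; not Box (not q -> not p) there: 1:T, 4:F, 5:T. ✗
5: successors {5, 6, 8}; not Box (not q -> not p) there: 5:T, 6:F, 8:T. ✗
6: successors {3, 4, 7}; not Box (not q -> not p) there: 3:F, 4:F, 7:T. ✗
7: successors {3, 4, 7, 8}; not Box (not q -> not p) there: 3:F, 4:F, 7:T, 8:T. ✗
8: successors {2, 4, 8}; not Box (not q -> not p) there: 2:T, 4:F, 8:T. ✗

∅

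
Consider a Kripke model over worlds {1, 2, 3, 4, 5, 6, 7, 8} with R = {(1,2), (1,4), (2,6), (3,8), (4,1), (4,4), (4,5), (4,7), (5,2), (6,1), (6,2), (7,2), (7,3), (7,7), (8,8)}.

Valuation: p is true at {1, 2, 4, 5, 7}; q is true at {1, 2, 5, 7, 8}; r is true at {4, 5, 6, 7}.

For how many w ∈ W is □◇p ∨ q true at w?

6

1: □◇p is F, q is T. ✓
2: □◇p is T, q is T. ✓
3: □◇p is F, q is F. ✗
4: □◇p is T, q is F. ✓
5: □◇p is F, q is T. ✓
6: □◇p is F, q is F. ✗
7: □◇p is F, q is T. ✓
8: □◇p is F, q is T. ✓
Satisfying worlds: {1, 2, 4, 5, 7, 8}.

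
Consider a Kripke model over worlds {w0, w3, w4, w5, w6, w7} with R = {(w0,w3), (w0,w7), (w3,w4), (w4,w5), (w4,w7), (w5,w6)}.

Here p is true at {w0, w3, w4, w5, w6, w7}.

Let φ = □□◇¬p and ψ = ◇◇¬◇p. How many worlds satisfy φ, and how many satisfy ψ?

For □□◇¬p:
w0: successors {w3, w7}; □◇¬p there: w3:F, w7:T. ✗
w3: successors {w4}; □◇¬p there: w4:F. ✗
w4: successors {w5, w7}; □◇¬p there: w5:F, w7:T. ✗
w5: successors {w6}; □◇¬p there: w6:T. ✓
w6: no successors, so □□◇¬p holds vacuously. ✓
w7: no successors, so □□◇¬p holds vacuously. ✓
— 3 worlds.
For ◇◇¬◇p:
w0: successors {w3, w7}; ◇¬◇p there: w3:F, w7:F. ✗
w3: successors {w4}; ◇¬◇p there: w4:T. ✓
w4: successors {w5, w7}; ◇¬◇p there: w5:T, w7:F. ✓
w5: successors {w6}; ◇¬◇p there: w6:F. ✗
w6: no successors, so ◇◇¬◇p fails. ✗
w7: no successors, so ◇◇¬◇p fails. ✗
— 2 worlds.

3 and 2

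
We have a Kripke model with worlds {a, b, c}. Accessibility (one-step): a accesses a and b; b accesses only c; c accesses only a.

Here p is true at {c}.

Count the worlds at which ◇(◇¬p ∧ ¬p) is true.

2

a: successors {a, b}; ◇¬p ∧ ¬p there: a:T, b:F. ✓
b: successors {c}; ◇¬p ∧ ¬p there: c:F. ✗
c: successors {a}; ◇¬p ∧ ¬p there: a:T. ✓
Satisfying worlds: {a, c}.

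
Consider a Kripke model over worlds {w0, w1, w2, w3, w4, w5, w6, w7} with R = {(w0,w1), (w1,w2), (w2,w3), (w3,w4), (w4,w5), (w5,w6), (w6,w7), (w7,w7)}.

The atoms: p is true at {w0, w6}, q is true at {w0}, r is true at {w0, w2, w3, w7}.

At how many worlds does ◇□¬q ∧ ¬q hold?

w0: ◇□¬q is T, ¬q is F. ✗
w1: ◇□¬q is T, ¬q is T. ✓
w2: ◇□¬q is T, ¬q is T. ✓
w3: ◇□¬q is T, ¬q is T. ✓
w4: ◇□¬q is T, ¬q is T. ✓
w5: ◇□¬q is T, ¬q is T. ✓
w6: ◇□¬q is T, ¬q is T. ✓
w7: ◇□¬q is T, ¬q is T. ✓
Satisfying worlds: {w1, w2, w3, w4, w5, w6, w7}.

7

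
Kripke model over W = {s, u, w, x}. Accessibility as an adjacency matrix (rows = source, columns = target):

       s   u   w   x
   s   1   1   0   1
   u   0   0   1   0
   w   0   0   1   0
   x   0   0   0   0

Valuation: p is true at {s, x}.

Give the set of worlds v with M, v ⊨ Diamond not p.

{s, u, w}

s: successors {s, u, x}; not p there: s:F, u:T, x:F. ✓
u: successors {w}; not p there: w:T. ✓
w: successors {w}; not p there: w:T. ✓
x: no successors, so Diamond not p fails. ✗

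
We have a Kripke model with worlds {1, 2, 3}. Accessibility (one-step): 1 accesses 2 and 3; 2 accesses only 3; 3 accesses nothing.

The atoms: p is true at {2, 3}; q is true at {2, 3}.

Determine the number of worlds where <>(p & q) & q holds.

1

1: <>(p & q) is T, q is F. ✗
2: <>(p & q) is T, q is T. ✓
3: <>(p & q) is F, q is T. ✗
Satisfying worlds: {2}.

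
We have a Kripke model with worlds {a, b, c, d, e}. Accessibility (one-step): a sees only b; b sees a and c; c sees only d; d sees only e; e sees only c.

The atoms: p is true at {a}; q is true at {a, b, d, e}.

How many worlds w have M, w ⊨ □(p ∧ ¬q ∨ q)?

3

a: successors {b}; p ∧ ¬q ∨ q there: b:T. ✓
b: successors {a, c}; p ∧ ¬q ∨ q there: a:T, c:F. ✗
c: successors {d}; p ∧ ¬q ∨ q there: d:T. ✓
d: successors {e}; p ∧ ¬q ∨ q there: e:T. ✓
e: successors {c}; p ∧ ¬q ∨ q there: c:F. ✗
Satisfying worlds: {a, c, d}.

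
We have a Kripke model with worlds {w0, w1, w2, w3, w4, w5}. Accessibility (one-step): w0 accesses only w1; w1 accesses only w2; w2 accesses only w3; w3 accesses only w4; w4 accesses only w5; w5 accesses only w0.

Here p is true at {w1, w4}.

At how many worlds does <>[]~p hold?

w0: successors {w1}; []~p there: w1:T. ✓
w1: successors {w2}; []~p there: w2:T. ✓
w2: successors {w3}; []~p there: w3:F. ✗
w3: successors {w4}; []~p there: w4:T. ✓
w4: successors {w5}; []~p there: w5:T. ✓
w5: successors {w0}; []~p there: w0:F. ✗
Satisfying worlds: {w0, w1, w3, w4}.

4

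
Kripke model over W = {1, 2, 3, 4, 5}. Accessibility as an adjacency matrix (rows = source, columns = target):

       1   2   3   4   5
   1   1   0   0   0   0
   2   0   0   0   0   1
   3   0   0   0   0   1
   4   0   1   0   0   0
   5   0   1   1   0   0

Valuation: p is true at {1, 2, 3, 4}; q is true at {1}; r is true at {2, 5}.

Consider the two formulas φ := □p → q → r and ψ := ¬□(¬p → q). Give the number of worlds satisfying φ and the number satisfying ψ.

For □p → q → r:
1: □p is T, q → r is F. ✗
2: □p is F, q → r is T. ✓
3: □p is F, q → r is T. ✓
4: □p is T, q → r is T. ✓
5: □p is T, q → r is T. ✓
— 4 worlds.
For ¬□(¬p → q):
1: □(¬p → q) is T. ✗
2: □(¬p → q) is F. ✓
3: □(¬p → q) is F. ✓
4: □(¬p → q) is T. ✗
5: □(¬p → q) is T. ✗
— 2 worlds.

4 and 2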